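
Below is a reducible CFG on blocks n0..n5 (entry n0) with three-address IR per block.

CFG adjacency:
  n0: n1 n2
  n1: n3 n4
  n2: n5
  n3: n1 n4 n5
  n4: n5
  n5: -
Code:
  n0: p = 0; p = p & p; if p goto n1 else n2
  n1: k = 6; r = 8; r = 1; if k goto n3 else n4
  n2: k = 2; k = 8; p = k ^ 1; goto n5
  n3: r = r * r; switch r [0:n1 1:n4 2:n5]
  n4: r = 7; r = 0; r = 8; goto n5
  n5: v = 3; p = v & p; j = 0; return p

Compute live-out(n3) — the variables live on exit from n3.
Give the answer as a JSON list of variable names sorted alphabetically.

def/use:
  n0 def {p} use ∅
  n1 def {k,r} use ∅
  n2 def {k,p} use ∅
  n3 def {r} use {r}
  n4 def {r} use ∅
  n5 def {j,p,v} use {p}

Backward fixpoint:
  live n0: ∅→{p}
  live n1: {p}→{p,r}
  live n2: ∅→{p}
  live n3: {p,r}→{p}
  live n4: {p}→{p}
  live n5: {p}→∅

live-out(n3) = ["p"]

Answer: ["p"]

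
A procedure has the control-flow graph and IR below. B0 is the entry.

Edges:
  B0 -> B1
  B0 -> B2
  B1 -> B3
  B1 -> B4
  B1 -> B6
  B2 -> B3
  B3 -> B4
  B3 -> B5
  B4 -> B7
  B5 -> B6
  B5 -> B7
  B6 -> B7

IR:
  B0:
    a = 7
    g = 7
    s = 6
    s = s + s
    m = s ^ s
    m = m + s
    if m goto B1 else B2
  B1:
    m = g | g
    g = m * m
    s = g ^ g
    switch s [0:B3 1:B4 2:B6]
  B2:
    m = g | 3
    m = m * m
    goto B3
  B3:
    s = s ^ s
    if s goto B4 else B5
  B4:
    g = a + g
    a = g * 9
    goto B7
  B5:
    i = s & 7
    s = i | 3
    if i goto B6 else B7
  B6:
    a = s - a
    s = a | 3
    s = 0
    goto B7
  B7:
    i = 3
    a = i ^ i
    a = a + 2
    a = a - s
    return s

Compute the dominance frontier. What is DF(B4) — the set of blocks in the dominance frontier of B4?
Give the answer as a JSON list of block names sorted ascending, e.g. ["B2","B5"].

idom tree: B1←B0 B2←B0 B3←B0 B4←B0 B5←B3 B6←B0 B7←B0
Dom∩ at merges:
  B3: preds {B1,B2}: {B0,B1} ∩ {B0,B2} = {B0}; idom=B0
  B4: preds {B1,B3}: {B0,B1} ∩ {B0,B3} = {B0}; idom=B0
  B6: preds {B1,B5}: {B0,B1} ∩ {B0,B3,B5} = {B0}; idom=B0
  B7: preds {B4,B5,B6}: {B0,B4} ∩ {B0,B3,B5} ∩ {B0,B6} = {B0}; idom=B0

Frontier:
  join B3 pred B1: B1 stop@B0
  join B3 pred B2: B2 stop@B0
  join B4 pred B1: B1 stop@B0
  join B4 pred B3: B3 stop@B0
  join B6 pred B1: B1 stop@B0
  join B6 pred B5: B5→B3 stop@B0
  join B7 pred B4: B4 stop@B0
  join B7 pred B5: B5→B3 stop@B0
  join B7 pred B6: B6 stop@B0
  DF(B0)=∅
  DF(B1)={B3,B4,B6}
  DF(B2)={B3}
  DF(B3)={B4,B6,B7}
  DF(B4)={B7}
  DF(B5)={B6,B7}
  DF(B6)={B7}
  DF(B7)=∅

DF(B4) = ["B7"]

Answer: ["B7"]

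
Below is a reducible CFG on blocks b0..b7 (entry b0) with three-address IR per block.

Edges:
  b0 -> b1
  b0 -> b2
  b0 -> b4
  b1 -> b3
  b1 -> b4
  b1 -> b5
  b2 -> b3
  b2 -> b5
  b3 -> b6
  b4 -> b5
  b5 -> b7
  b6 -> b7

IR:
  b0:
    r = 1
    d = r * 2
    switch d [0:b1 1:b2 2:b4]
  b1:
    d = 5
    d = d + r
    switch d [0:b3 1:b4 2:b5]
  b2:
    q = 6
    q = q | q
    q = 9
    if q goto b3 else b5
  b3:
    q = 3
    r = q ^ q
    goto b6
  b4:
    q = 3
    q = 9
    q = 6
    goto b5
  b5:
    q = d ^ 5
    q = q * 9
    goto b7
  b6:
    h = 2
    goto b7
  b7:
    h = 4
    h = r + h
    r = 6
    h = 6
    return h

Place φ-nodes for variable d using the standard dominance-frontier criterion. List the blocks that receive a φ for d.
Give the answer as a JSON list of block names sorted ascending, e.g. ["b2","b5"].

idom tree: b1←b0 b2←b0 b3←b0 b4←b0 b5←b0 b6←b3 b7←b0
Dom∩ at merges:
  b3: preds {b1,b2}: {b0,b1} ∩ {b0,b2} = {b0}; idom=b0
  b4: preds {b0,b1}: {b0} ∩ {b0,b1} = {b0}; idom=b0
  b5: preds {b1,b2,b4}: {b0,b1} ∩ {b0,b2} ∩ {b0,b4} = {b0}; idom=b0
  b7: preds {b5,b6}: {b0,b5} ∩ {b0,b3,b6} = {b0}; idom=b0

Frontier:
  b3←b1: walk b1 to b0
  b3←b2: walk b2 to b0
  b4←b0: walk · to b0
  b4←b1: walk b1 to b0
  b5←b1: walk b1 to b0
  b5←b2: walk b2 to b0
  b5←b4: walk b4 to b0
  b7←b5: walk b5 to b0
  b7←b6: walk b6→b3 to b0
  DF(b0)=∅
  DF(b1)={b3,b4,b5}
  DF(b2)={b3,b5}
  DF(b3)={b7}
  DF(b4)={b5}
  DF(b5)={b7}
  DF(b6)={b7}
  DF(b7)=∅

φ for d: defs {b0,b1}
  DF⁺ = {b3,b4,b5,b7}

Answer: ["b3", "b4", "b5", "b7"]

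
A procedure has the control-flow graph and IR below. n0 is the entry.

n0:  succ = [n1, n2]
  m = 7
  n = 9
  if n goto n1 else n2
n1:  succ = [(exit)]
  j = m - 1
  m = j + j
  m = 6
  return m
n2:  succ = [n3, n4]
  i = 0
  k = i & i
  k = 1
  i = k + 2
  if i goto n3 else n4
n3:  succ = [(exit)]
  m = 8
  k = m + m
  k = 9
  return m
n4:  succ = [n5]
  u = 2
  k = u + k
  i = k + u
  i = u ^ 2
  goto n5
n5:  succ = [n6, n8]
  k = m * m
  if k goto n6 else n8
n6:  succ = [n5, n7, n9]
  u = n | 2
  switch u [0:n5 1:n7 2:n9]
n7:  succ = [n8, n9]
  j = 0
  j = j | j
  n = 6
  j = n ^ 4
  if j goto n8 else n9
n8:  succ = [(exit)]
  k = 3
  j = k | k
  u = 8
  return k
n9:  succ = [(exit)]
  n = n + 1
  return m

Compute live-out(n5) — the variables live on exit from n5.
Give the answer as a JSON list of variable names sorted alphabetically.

Answer: ["m", "n"]

Working:
Block summaries:
  n0: {m,n} / ∅
  n1: {j,m} / {m}
  n2: {i,k} / ∅
  n3: {k,m} / ∅
  n4: {i,k,u} / {k}
  n5: {k} / {m}
  n6: {u} / {n}
  n7: {j,n} / ∅
  n8: {j,k,u} / ∅
  n9: {n} / {m,n}

Backward fixpoint:
  n0: in=∅ out={m,n}
  n1: in={m} out=∅
  n2: in={m,n} out={k,m,n}
  n3: in=∅ out=∅
  n4: in={k,m,n} out={m,n}
  n5: in={m,n} out={m,n}
  n6: in={m,n} out={m,n}
  n7: in={m} out={m,n}
  n8: in=∅ out=∅
  n9: in={m,n} out=∅

live-out(n5) = ["m", "n"]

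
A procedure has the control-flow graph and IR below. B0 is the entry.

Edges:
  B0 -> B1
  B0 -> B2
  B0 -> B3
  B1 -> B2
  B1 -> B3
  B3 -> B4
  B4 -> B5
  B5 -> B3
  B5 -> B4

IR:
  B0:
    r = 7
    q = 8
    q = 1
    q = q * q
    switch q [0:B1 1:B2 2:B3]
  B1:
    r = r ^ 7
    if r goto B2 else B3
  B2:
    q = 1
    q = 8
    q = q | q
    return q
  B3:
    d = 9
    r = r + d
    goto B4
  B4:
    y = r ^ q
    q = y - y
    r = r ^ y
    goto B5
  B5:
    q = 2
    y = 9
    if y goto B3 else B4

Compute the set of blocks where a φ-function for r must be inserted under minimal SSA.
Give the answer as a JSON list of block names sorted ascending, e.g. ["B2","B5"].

Answer: ["B2", "B3", "B4"]

Derivation:
idom tree: B1←B0 B2←B0 B3←B0 B4←B3 B5←B4
Dom at joins:
  B2: preds {B0,B1}: {B0} ∩ {B0,B1} = {B0}; idom=B0
  B3: preds {B0,B1,B5}: {B0} ∩ {B0,B1} ∩ {B0,B3,B4,B5} = {B0}; idom=B0
  B4: preds {B3,B5}: {B0,B3} ∩ {B0,B3,B4,B5} = {B0,B3}; idom=B3

DF derivation:
  B2←B0: walk · to B0
  B2←B1: walk B1 to B0
  B3←B0: walk · to B0
  B3←B1: walk B1 to B0
  B3←B5: walk B5→B4→B3 to B0
  B4←B3: walk · to B3
  B4←B5: walk B5→B4 to B3
  B0: DF=∅
  B1: DF={B2,B3}
  B2: DF=∅
  B3: DF={B3}
  B4: DF={B3,B4}
  B5: DF={B3,B4}

φ for r: defs {B0,B1,B3,B4}
  DF⁺ = {B2,B3,B4}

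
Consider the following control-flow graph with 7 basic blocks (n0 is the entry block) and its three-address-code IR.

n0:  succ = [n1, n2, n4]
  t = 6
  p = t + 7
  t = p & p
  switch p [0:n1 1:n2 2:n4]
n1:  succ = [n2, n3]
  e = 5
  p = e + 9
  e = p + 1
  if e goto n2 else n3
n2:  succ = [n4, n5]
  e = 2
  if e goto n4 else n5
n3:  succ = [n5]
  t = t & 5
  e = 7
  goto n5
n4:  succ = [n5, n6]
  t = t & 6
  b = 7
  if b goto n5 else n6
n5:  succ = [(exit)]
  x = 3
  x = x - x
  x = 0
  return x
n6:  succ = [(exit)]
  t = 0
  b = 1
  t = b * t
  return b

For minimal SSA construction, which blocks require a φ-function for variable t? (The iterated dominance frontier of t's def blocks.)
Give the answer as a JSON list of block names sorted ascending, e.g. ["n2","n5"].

idom tree: n1←n0 n2←n0 n3←n1 n4←n0 n5←n0 n6←n4
Join-block Dom:
  n2: preds {n0,n1}: {n0} ∩ {n0,n1} = {n0}; idom=n0
  n4: preds {n0,n2}: {n0} ∩ {n0,n2} = {n0}; idom=n0
  n5: preds {n2,n3,n4}: {n0,n2} ∩ {n0,n1,n3} ∩ {n0,n4} = {n0}; idom=n0

DF derivation:
  join n2 pred n0: · stop@n0
  join n2 pred n1: n1 stop@n0
  join n4 pred n0: · stop@n0
  join n4 pred n2: n2 stop@n0
  join n5 pred n2: n2 stop@n0
  join n5 pred n3: n3→n1 stop@n0
  join n5 pred n4: n4 stop@n0
  n0: DF=∅
  n1: DF={n2,n5}
  n2: DF={n4,n5}
  n3: DF={n5}
  n4: DF={n5}
  n5: DF=∅
  n6: DF=∅

φ for t: defs {n0,n3,n4,n6}
  DF⁺ = {n5}

Answer: ["n5"]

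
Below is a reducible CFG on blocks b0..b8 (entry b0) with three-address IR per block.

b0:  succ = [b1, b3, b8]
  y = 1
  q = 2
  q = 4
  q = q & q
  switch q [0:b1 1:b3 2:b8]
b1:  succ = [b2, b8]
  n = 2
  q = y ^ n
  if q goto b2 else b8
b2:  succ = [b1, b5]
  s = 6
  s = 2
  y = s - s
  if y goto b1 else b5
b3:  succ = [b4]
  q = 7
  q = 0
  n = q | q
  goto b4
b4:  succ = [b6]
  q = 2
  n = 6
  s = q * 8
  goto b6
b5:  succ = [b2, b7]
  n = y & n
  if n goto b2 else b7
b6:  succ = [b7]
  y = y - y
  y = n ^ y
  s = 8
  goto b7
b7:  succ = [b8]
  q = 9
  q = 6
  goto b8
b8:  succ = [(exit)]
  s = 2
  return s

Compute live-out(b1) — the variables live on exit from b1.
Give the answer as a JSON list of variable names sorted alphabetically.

Per-block:
  b0: {q,y} / ∅
  b1: {n,q} / {y}
  b2: {s,y} / ∅
  b3: {n,q} / ∅
  b4: {n,q,s} / ∅
  b5: {n} / {n,y}
  b6: {s,y} / {n,y}
  b7: {q} / ∅
  b8: {s} / ∅

Liveness:
  b0 li=∅ lo={y}
  b1 li={y} lo={n}
  b2 li={n} lo={n,y}
  b3 li={y} lo={y}
  b4 li={y} lo={n,y}
  b5 li={n,y} lo={n}
  b6 li={n,y} lo=∅
  b7 li=∅ lo=∅
  b8 li=∅ lo=∅

live-out(b1) = ["n"]

Answer: ["n"]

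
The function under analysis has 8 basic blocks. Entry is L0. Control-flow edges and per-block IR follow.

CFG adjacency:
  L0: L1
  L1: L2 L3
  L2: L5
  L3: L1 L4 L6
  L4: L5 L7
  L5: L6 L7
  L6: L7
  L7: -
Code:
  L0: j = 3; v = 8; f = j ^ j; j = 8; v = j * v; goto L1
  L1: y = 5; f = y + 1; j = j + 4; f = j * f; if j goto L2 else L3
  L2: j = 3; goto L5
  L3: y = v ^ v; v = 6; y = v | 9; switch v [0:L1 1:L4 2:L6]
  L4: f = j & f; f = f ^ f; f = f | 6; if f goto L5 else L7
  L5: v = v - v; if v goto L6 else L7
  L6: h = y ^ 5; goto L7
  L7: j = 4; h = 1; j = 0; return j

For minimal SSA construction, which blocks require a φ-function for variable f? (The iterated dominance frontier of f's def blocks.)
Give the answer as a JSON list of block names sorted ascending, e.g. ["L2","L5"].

Answer: ["L1", "L5", "L6", "L7"]

Working:
idom tree: L1←L0 L2←L1 L3←L1 L4←L3 L5←L1 L6←L1 L7←L1
Dom∩ at merges:
  L1: preds {L0,L3}: {L0} ∩ {L0,L1,L3} = {L0}; idom=L0
  L5: preds {L2,L4}: {L0,L1,L2} ∩ {L0,L1,L3,L4} = {L0,L1}; idom=L1
  L6: preds {L3,L5}: {L0,L1,L3} ∩ {L0,L1,L5} = {L0,L1}; idom=L1
  L7: preds {L4,L5,L6}: {L0,L1,L3,L4} ∩ {L0,L1,L5} ∩ {L0,L1,L6} = {L0,L1}; idom=L1

DF derivation:
  join L1 pred L0: · stop@L0
  join L1 pred L3: L3→L1 stop@L0
  join L5 pred L2: L2 stop@L1
  join L5 pred L4: L4→L3 stop@L1
  join L6 pred L3: L3 stop@L1
  join L6 pred L5: L5 stop@L1
  join L7 pred L4: L4→L3 stop@L1
  join L7 pred L5: L5 stop@L1
  join L7 pred L6: L6 stop@L1
  DF(L0)=∅
  DF(L1)={L1}
  DF(L2)={L5}
  DF(L3)={L1,L5,L6,L7}
  DF(L4)={L5,L7}
  DF(L5)={L6,L7}
  DF(L6)={L7}
  DF(L7)=∅

φ for f: defs {L0,L1,L4}
  DF⁺ = {L1,L5,L6,L7}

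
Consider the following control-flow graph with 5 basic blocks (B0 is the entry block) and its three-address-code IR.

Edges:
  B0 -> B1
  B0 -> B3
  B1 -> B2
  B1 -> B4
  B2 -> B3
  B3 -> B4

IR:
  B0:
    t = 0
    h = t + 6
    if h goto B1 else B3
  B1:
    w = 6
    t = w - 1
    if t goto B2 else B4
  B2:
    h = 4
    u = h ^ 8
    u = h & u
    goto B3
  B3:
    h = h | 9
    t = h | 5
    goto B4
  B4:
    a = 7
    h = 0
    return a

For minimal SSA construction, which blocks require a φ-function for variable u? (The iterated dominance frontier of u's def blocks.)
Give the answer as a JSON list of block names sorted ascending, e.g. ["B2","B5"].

idom tree: B1←B0 B2←B1 B3←B0 B4←B0
Join-block Dom:
  B3: preds {B0,B2}: {B0} ∩ {B0,B1,B2} = {B0}; idom=B0
  B4: preds {B1,B3}: {B0,B1} ∩ {B0,B3} = {B0}; idom=B0

DF derivation:
  join B3 pred B0: · stop@B0
  join B3 pred B2: B2→B1 stop@B0
  join B4 pred B1: B1 stop@B0
  join B4 pred B3: B3 stop@B0
  B0: DF=∅
  B1: DF={B3,B4}
  B2: DF={B3}
  B3: DF={B4}
  B4: DF=∅

φ for u: defs {B2}
  DF⁺ = {B3,B4}

Answer: ["B3", "B4"]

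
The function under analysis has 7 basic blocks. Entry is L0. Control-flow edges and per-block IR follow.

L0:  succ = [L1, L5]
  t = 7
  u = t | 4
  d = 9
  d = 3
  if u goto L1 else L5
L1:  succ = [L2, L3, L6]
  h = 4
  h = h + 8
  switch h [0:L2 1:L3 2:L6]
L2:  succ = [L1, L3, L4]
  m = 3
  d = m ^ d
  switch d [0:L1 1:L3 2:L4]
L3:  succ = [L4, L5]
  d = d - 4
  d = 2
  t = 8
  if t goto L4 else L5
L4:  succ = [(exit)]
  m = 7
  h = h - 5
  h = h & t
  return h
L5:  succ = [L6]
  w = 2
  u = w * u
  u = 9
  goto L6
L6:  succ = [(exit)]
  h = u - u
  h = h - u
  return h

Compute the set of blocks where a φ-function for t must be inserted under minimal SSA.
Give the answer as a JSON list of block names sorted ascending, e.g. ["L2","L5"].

Answer: ["L4", "L5", "L6"]

Analysis:
idom tree: L1←L0 L2←L1 L3←L1 L4←L1 L5←L0 L6←L0
Dom at joins:
  L1: preds {L0,L2}: {L0} ∩ {L0,L1,L2} = {L0}; idom=L0
  L3: preds {L1,L2}: {L0,L1} ∩ {L0,L1,L2} = {L0,L1}; idom=L1
  L4: preds {L2,L3}: {L0,L1,L2} ∩ {L0,L1,L3} = {L0,L1}; idom=L1
  L5: preds {L0,L3}: {L0} ∩ {L0,L1,L3} = {L0}; idom=L0
  L6: preds {L1,L5}: {L0,L1} ∩ {L0,L5} = {L0}; idom=L0

DF derivation:
  L1←L0: walk · to L0
  L1←L2: walk L2→L1 to L0
  L3←L1: walk · to L1
  L3←L2: walk L2 to L1
  L4←L2: walk L2 to L1
  L4←L3: walk L3 to L1
  L5←L0: walk · to L0
  L5←L3: walk L3→L1 to L0
  L6←L1: walk L1 to L0
  L6←L5: walk L5 to L0
  DF(L0)=∅
  DF(L1)={L1,L5,L6}
  DF(L2)={L1,L3,L4}
  DF(L3)={L4,L5}
  DF(L4)=∅
  DF(L5)={L6}
  DF(L6)=∅

φ for t: defs {L0,L3}
  DF⁺ = {L4,L5,L6}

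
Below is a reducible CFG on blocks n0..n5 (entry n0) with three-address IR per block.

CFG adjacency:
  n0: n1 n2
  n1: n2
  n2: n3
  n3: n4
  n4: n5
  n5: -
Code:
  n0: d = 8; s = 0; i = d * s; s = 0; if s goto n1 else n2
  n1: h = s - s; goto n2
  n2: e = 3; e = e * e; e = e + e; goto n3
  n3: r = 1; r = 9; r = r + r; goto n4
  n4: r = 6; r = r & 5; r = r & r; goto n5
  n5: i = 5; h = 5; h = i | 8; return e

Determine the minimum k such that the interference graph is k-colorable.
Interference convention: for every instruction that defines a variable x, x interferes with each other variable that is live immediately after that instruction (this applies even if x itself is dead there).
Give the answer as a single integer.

Per-block:
  n0: def={d,i,s} ue=∅
  n1: def={h} ue={s}
  n2: def={e} ue=∅
  n3: def={r} ue=∅
  n4: def={r} ue=∅
  n5: def={h,i} ue={e}

Live sets:
  n0 li=∅ lo={s}
  n1 li={s} lo=∅
  n2 li=∅ lo={e}
  n3 li={e} lo={e}
  n4 li={e} lo={e}
  n5 li={e} lo=∅

Conflict graph:
  d — {s}
  e — {h,i,r}
  h — {e,i}
  i — {e,h}
  r — {e}
  s — {d}

Colouring:
  {e,h,i} pairwise interfere (3-clique) ⇒ χ ≥ 3
  assign d→R0 e→R0 h→R1 i→R2 r→R1 s→R1 — no edge inside a register ⇒ χ ≤ 3
  χ = 3

Answer: 3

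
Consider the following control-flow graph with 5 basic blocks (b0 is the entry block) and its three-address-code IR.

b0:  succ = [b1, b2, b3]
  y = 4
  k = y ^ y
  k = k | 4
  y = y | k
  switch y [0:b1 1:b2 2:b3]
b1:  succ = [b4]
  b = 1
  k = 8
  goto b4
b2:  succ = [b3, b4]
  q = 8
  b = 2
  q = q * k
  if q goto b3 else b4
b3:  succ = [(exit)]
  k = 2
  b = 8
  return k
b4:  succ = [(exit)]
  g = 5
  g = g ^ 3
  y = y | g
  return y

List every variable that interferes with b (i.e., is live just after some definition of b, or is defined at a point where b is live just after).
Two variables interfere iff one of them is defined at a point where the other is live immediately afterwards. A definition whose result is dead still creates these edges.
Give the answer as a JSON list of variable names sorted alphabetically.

Answer: ["k", "q", "y"]

Derivation:
Per-block:
  b0: {k,y} / ∅
  b1: {b,k} / ∅
  b2: {b,q} / {k}
  b3: {b,k} / ∅
  b4: {g,y} / {y}

Liveness:
  live b0: ∅→{k,y}
  live b1: {y}→{y}
  live b2: {k,y}→{y}
  live b3: ∅→∅
  live b4: {y}→∅

Conflict graph:
  b — {k,q,y}
  g — {y}
  k — {b,q,y}
  q — {b,k,y}
  y — {b,g,k,q}

N(b) = ["k", "q", "y"]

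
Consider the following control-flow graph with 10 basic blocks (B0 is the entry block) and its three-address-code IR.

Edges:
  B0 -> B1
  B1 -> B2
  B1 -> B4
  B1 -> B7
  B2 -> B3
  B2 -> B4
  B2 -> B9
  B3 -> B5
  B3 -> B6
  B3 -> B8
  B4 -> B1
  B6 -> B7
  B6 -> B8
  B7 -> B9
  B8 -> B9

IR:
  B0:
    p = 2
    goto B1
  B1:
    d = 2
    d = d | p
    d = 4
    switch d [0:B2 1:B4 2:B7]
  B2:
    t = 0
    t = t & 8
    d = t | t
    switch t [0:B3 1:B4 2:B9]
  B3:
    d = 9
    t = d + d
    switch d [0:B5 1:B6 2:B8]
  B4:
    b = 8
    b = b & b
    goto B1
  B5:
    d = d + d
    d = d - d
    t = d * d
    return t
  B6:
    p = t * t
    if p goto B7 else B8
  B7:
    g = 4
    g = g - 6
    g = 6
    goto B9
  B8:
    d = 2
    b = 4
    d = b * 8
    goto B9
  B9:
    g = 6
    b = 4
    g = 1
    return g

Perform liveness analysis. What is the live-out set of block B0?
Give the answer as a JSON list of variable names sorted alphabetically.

Answer: ["p"]

Analysis:
Per-block:
  B0: def={p} ue=∅
  B1: def={d} ue={p}
  B2: def={d,t} ue=∅
  B3: def={d,t} ue=∅
  B4: def={b} ue=∅
  B5: def={d,t} ue={d}
  B6: def={p} ue={t}
  B7: def={g} ue=∅
  B8: def={b,d} ue=∅
  B9: def={b,g} ue=∅

Live sets:
  live B0: ∅→{p}
  live B1: {p}→{p}
  live B2: {p}→{p}
  live B3: ∅→{d,t}
  live B4: {p}→{p}
  live B5: {d}→∅
  live B6: {t}→∅
  live B7: ∅→∅
  live B8: ∅→∅
  live B9: ∅→∅

live-out(B0) = ["p"]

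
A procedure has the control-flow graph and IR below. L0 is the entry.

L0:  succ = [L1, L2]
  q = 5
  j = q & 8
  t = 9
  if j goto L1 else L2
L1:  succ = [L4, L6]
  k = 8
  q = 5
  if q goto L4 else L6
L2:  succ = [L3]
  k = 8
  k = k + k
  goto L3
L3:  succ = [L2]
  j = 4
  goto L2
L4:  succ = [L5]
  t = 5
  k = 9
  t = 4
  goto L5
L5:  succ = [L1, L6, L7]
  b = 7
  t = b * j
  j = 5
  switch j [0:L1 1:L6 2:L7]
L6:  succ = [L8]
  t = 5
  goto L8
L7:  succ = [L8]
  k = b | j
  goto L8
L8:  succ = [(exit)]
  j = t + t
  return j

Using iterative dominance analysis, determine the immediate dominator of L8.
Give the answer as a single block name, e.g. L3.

Answer: L1

Working:
idom tree: L1←L0 L2←L0 L3←L2 L4←L1 L5←L4 L6←L1 L7←L5 L8←L1
Join-block Dom:
  L1: preds {L0,L5}: {L0} ∩ {L0,L1,L4,L5} = {L0}; idom=L0
  L2: preds {L0,L3}: {L0} ∩ {L0,L2,L3} = {L0}; idom=L0
  L6: preds {L1,L5}: {L0,L1} ∩ {L0,L1,L4,L5} = {L0,L1}; idom=L1
  L8: preds {L6,L7}: {L0,L1,L6} ∩ {L0,L1,L4,L5,L7} = {L0,L1}; idom=L1

idom(L8) = L1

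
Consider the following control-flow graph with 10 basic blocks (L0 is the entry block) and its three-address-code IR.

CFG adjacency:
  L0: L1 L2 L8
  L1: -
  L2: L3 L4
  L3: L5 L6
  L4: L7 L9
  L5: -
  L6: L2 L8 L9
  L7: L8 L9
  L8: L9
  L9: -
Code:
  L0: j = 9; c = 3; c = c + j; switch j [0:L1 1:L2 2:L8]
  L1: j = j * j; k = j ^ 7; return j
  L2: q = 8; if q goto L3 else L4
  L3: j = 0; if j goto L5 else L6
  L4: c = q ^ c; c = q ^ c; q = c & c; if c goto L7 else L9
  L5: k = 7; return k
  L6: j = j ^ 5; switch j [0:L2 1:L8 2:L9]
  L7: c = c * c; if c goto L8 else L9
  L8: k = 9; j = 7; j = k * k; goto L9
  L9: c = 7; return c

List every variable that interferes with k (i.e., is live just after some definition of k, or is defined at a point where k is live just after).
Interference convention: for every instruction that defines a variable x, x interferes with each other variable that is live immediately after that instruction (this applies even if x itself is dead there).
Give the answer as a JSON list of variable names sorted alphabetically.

Answer: ["j"]

Analysis:
Per-block:
  L0: def={c,j} ue=∅
  L1: def={j,k} ue={j}
  L2: def={q} ue=∅
  L3: def={j} ue=∅
  L4: def={c,q} ue={c,q}
  L5: def={k} ue=∅
  L6: def={j} ue={j}
  L7: def={c} ue={c}
  L8: def={j,k} ue=∅
  L9: def={c} ue=∅

Backward fixpoint:
  L0: in=∅ out={c,j}
  L1: in={j} out=∅
  L2: in={c} out={c,q}
  L3: in={c} out={c,j}
  L4: in={c,q} out={c}
  L5: in=∅ out=∅
  L6: in={c,j} out={c}
  L7: in={c} out=∅
  L8: in=∅ out=∅
  L9: in=∅ out=∅

Interfere edges:
  c — {j,q}
  j — {c,k}
  k — {j}
  q — {c}

N(k) = ["j"]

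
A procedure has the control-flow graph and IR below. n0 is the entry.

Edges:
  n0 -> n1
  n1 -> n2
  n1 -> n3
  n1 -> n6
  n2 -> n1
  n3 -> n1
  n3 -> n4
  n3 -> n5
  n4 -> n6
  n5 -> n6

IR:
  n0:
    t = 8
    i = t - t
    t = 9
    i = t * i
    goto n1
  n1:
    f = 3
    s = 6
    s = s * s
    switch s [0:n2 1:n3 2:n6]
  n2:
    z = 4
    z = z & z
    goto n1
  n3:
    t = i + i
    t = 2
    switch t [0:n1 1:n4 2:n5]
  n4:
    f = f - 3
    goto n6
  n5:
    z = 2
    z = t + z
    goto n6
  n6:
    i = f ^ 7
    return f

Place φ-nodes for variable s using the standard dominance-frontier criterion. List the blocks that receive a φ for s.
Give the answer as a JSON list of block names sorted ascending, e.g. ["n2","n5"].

Answer: ["n1"]

Analysis:
idom tree: n1←n0 n2←n1 n3←n1 n4←n3 n5←n3 n6←n1
Dom∩ at merges:
  n1: preds {n0,n2,n3}: {n0} ∩ {n0,n1,n2} ∩ {n0,n1,n3} = {n0}; idom=n0
  n6: preds {n1,n4,n5}: {n0,n1} ∩ {n0,n1,n3,n4} ∩ {n0,n1,n3,n5} = {n0,n1}; idom=n1

Frontier:
  n1←n0: walk · to n0
  n1←n2: walk n2→n1 to n0
  n1←n3: walk n3→n1 to n0
  n6←n1: walk · to n1
  n6←n4: walk n4→n3 to n1
  n6←n5: walk n5→n3 to n1
  n0 → ∅
  n1 → {n1}
  n2 → {n1}
  n3 → {n1,n6}
  n4 → {n6}
  n5 → {n6}
  n6 → ∅

φ for s: defs {n1}
  DF⁺ = {n1}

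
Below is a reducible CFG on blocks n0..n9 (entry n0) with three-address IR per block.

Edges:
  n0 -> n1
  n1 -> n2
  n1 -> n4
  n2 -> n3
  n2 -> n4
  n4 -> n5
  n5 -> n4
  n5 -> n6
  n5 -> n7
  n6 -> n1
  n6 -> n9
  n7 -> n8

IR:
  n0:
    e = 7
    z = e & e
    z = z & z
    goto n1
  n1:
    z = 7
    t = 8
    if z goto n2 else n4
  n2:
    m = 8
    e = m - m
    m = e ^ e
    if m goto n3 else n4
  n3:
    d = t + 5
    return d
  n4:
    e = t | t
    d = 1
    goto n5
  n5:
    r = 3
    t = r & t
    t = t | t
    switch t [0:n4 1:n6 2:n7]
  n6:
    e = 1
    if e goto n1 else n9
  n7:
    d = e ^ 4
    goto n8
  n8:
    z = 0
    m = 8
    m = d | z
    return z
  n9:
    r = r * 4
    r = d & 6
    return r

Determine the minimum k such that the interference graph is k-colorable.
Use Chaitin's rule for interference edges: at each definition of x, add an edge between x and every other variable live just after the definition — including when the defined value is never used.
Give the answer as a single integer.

Answer: 4

Working:
Per-block:
  n0: def={e,z} ue=∅
  n1: def={t,z} ue=∅
  n2: def={e,m} ue=∅
  n3: def={d} ue={t}
  n4: def={d,e} ue={t}
  n5: def={r,t} ue={t}
  n6: def={e} ue=∅
  n7: def={d} ue={e}
  n8: def={m,z} ue={d}
  n9: def={r} ue={d,r}

Backward fixpoint:
  live n0: ∅→∅
  live n1: ∅→{t}
  live n2: {t}→{t}
  live n3: {t}→∅
  live n4: {t}→{d,e,t}
  live n5: {d,e,t}→{d,e,r,t}
  live n6: {d,r}→{d,r}
  live n7: {e}→{d}
  live n8: {d}→∅
  live n9: {d,r}→∅

Interfere edges:
  d: {e,m,r,t,z}
  e: {d,r,t}
  m: {d,t,z}
  r: {d,e,t}
  t: {d,e,m,r,z}
  z: {d,m,t}

Registers:
  lower bound: {d,e,r,t} mutually conflict ⇒ χ ≥ 4
  assign d→R0 e→R2 m→R2 r→R3 t→R1 z→R3 — no edge inside a register ⇒ χ ≤ 4
  χ = 4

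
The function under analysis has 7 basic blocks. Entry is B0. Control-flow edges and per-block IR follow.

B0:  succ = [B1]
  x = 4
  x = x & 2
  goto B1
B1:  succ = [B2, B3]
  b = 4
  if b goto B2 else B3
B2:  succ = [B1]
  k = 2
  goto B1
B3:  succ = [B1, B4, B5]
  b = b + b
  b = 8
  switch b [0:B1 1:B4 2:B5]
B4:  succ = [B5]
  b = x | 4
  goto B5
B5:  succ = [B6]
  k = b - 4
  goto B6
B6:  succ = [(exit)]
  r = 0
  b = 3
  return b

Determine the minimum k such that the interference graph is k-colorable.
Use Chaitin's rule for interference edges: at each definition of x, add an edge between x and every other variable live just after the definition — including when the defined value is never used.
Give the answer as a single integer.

Answer: 2

Working:
def/use:
  B0: def={x} ue=∅
  B1: def={b} ue=∅
  B2: def={k} ue=∅
  B3: def={b} ue={b}
  B4: def={b} ue={x}
  B5: def={k} ue={b}
  B6: def={b,r} ue=∅

Backward fixpoint:
  B0: in=∅ out={x}
  B1: in={x} out={b,x}
  B2: in={x} out={x}
  B3: in={b,x} out={b,x}
  B4: in={x} out={b}
  B5: in={b} out=∅
  B6: in=∅ out=∅

Interfere edges:
  b↔{x}
  k↔{x}
  r↔∅
  x↔{b,k}

Chromatic number:
  clique {b,x} ⇒ need ≥ 2
  assign b→R1 k→R1 r→R0 x→R0 — no edge inside a register ⇒ χ ≤ 2
  χ = 2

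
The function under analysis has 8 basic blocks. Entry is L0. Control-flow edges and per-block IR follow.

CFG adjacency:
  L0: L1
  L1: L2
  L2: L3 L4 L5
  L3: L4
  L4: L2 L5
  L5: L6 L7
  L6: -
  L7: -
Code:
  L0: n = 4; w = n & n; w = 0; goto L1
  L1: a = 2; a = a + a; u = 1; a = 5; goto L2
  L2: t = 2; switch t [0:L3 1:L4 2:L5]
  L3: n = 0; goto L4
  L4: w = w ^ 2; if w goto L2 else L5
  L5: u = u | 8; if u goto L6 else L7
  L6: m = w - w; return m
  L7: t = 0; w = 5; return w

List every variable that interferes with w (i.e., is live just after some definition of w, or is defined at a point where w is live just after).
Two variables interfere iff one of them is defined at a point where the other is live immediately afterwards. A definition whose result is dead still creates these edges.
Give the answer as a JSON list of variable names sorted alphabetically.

Answer: ["a", "n", "t", "u"]

Working:
def/use:
  L0 def {n,w} use ∅
  L1 def {a,u} use ∅
  L2 def {t} use ∅
  L3 def {n} use ∅
  L4 def {w} use {w}
  L5 def {u} use {u}
  L6 def {m} use {w}
  L7 def {t,w} use ∅

Backward fixpoint:
  L0: in=∅ out={w}
  L1: in={w} out={u,w}
  L2: in={u,w} out={u,w}
  L3: in={u,w} out={u,w}
  L4: in={u,w} out={u,w}
  L5: in={u,w} out={w}
  L6: in={w} out=∅
  L7: in=∅ out=∅

Interfere edges:
  a: {u,w}
  m: ∅
  n: {u,w}
  t: {u,w}
  u: {a,n,t,w}
  w: {a,n,t,u}

N(w) = ["a", "n", "t", "u"]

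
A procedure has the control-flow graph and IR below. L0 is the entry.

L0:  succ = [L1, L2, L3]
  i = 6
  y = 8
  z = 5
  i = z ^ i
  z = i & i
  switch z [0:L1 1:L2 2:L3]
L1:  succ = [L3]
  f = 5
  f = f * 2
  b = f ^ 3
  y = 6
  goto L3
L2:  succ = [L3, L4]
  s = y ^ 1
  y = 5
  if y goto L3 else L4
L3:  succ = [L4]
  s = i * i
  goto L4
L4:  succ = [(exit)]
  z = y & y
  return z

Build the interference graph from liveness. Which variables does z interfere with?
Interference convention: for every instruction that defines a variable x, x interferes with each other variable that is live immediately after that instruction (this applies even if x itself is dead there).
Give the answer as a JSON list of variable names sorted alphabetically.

Answer: ["i", "y"]

Derivation:
def/use:
  L0: def={i,y,z} ue=∅
  L1: def={b,f,y} ue=∅
  L2: def={s,y} ue={y}
  L3: def={s} ue={i}
  L4: def={z} ue={y}

Liveness:
  L0 li=∅ lo={i,y}
  L1 li={i} lo={i,y}
  L2 li={i,y} lo={i,y}
  L3 li={i,y} lo={y}
  L4 li={y} lo=∅

Interfere edges:
  b — {i}
  f — {i}
  i — {b,f,s,y,z}
  s — {i,y}
  y — {i,s,z}
  z — {i,y}

N(z) = ["i", "y"]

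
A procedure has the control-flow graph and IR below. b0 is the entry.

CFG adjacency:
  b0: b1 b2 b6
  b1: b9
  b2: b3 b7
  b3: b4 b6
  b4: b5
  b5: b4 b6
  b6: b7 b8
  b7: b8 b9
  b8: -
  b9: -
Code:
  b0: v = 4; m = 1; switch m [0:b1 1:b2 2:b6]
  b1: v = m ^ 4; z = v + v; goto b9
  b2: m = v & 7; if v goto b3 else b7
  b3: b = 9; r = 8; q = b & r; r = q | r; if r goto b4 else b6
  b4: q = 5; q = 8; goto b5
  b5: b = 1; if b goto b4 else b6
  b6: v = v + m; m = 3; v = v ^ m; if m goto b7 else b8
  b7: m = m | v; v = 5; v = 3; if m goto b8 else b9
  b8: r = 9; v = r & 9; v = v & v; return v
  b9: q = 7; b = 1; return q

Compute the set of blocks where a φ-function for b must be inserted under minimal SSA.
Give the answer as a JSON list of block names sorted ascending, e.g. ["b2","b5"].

Answer: ["b4", "b6", "b7", "b8", "b9"]

Derivation:
idom tree: b1←b0 b2←b0 b3←b2 b4←b3 b5←b4 b6←b0 b7←b0 b8←b0 b9←b0
Join-block Dom:
  b4: preds {b3,b5}: {b0,b2,b3} ∩ {b0,b2,b3,b4,b5} = {b0,b2,b3}; idom=b3
  b6: preds {b0,b3,b5}: {b0} ∩ {b0,b2,b3} ∩ {b0,b2,b3,b4,b5} = {b0}; idom=b0
  b7: preds {b2,b6}: {b0,b2} ∩ {b0,b6} = {b0}; idom=b0
  b8: preds {b6,b7}: {b0,b6} ∩ {b0,b7} = {b0}; idom=b0
  b9: preds {b1,b7}: {b0,b1} ∩ {b0,b7} = {b0}; idom=b0

DF walk-up:
  join b4 pred b3: · stop@b3
  join b4 pred b5: b5→b4 stop@b3
  join b6 pred b0: · stop@b0
  join b6 pred b3: b3→b2 stop@b0
  join b6 pred b5: b5→b4→b3→b2 stop@b0
  join b7 pred b2: b2 stop@b0
  join b7 pred b6: b6 stop@b0
  join b8 pred b6: b6 stop@b0
  join b8 pred b7: b7 stop@b0
  join b9 pred b1: b1 stop@b0
  join b9 pred b7: b7 stop@b0
  b0: DF=∅
  b1: DF={b9}
  b2: DF={b6,b7}
  b3: DF={b6}
  b4: DF={b4,b6}
  b5: DF={b4,b6}
  b6: DF={b7,b8}
  b7: DF={b8,b9}
  b8: DF=∅
  b9: DF=∅

φ for b: defs {b3,b5,b9}
  DF⁺ = {b4,b6,b7,b8,b9}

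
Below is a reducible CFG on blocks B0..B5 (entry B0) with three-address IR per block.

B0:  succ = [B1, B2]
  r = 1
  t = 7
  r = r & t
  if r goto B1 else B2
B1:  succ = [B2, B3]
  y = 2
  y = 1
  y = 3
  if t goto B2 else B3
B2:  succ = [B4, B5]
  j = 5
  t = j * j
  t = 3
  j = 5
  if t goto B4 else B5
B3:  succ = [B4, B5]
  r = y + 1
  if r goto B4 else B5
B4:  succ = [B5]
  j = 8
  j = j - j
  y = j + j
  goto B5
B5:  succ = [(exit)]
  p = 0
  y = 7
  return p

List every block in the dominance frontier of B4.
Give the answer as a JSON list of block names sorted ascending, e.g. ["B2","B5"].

idom tree: B1←B0 B2←B0 B3←B1 B4←B0 B5←B0
Join-block Dom:
  B2: preds {B0,B1}: {B0} ∩ {B0,B1} = {B0}; idom=B0
  B4: preds {B2,B3}: {B0,B2} ∩ {B0,B1,B3} = {B0}; idom=B0
  B5: preds {B2,B3,B4}: {B0,B2} ∩ {B0,B1,B3} ∩ {B0,B4} = {B0}; idom=B0

DF walk-up:
  B2←B0: walk · to B0
  B2←B1: walk B1 to B0
  B4←B2: walk B2 to B0
  B4←B3: walk B3→B1 to B0
  B5←B2: walk B2 to B0
  B5←B3: walk B3→B1 to B0
  B5←B4: walk B4 to B0
  B0: DF=∅
  B1: DF={B2,B4,B5}
  B2: DF={B4,B5}
  B3: DF={B4,B5}
  B4: DF={B5}
  B5: DF=∅

DF(B4) = ["B5"]

Answer: ["B5"]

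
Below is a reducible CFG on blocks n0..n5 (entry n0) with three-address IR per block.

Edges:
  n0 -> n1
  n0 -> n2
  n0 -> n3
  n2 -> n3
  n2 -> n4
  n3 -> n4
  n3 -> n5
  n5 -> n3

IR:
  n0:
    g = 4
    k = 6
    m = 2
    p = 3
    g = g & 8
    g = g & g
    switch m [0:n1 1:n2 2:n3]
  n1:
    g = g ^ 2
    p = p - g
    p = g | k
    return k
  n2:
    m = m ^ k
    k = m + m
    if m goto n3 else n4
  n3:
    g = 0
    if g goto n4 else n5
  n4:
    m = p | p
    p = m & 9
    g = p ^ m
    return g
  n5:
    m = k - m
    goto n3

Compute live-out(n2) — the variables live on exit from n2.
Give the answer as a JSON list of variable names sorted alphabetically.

Per-block:
  n0 def {g,k,m,p} use ∅
  n1 def {g,p} use {g,k,p}
  n2 def {k,m} use {k,m}
  n3 def {g} use ∅
  n4 def {g,m,p} use {p}
  n5 def {m} use {k,m}

Live sets:
  live n0: ∅→{g,k,m,p}
  live n1: {g,k,p}→∅
  live n2: {k,m,p}→{k,m,p}
  live n3: {k,m,p}→{k,m,p}
  live n4: {p}→∅
  live n5: {k,m,p}→{k,m,p}

live-out(n2) = ["k", "m", "p"]

Answer: ["k", "m", "p"]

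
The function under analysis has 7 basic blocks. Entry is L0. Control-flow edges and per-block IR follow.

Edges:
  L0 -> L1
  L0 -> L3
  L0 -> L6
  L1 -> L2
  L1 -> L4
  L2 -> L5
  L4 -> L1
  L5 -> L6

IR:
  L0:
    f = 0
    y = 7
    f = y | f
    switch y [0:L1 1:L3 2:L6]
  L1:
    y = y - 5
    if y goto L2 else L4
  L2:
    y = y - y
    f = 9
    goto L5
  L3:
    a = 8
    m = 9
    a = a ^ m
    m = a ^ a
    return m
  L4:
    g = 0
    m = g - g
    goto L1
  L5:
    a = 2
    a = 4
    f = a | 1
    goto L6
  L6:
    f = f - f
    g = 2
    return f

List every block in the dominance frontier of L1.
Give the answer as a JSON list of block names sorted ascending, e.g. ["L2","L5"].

Answer: ["L1", "L6"]

Derivation:
idom tree: L1←L0 L2←L1 L3←L0 L4←L1 L5←L2 L6←L0
Dom∩ at merges:
  L1: preds {L0,L4}: {L0} ∩ {L0,L1,L4} = {L0}; idom=L0
  L6: preds {L0,L5}: {L0} ∩ {L0,L1,L2,L5} = {L0}; idom=L0

DF derivation:
  join L1 pred L0: · stop@L0
  join L1 pred L4: L4→L1 stop@L0
  join L6 pred L0: · stop@L0
  join L6 pred L5: L5→L2→L1 stop@L0
  L0: DF=∅
  L1: DF={L1,L6}
  L2: DF={L6}
  L3: DF=∅
  L4: DF={L1}
  L5: DF={L6}
  L6: DF=∅

DF(L1) = ["L1", "L6"]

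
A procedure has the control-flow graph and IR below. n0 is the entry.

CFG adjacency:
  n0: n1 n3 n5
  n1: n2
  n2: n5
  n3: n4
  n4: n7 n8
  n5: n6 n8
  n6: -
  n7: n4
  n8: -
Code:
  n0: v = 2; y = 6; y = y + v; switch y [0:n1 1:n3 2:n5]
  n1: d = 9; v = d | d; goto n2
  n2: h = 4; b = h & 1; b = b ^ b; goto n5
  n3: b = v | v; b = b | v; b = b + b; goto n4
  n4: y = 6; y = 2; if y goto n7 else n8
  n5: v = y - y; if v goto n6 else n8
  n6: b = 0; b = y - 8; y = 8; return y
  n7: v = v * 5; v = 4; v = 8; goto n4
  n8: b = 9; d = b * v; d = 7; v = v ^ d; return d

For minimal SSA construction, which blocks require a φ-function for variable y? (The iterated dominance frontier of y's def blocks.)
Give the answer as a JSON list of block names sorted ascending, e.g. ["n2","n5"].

idom tree: n1←n0 n2←n1 n3←n0 n4←n3 n5←n0 n6←n5 n7←n4 n8←n0
Join-block Dom:
  n4: preds {n3,n7}: {n0,n3} ∩ {n0,n3,n4,n7} = {n0,n3}; idom=n3
  n5: preds {n0,n2}: {n0} ∩ {n0,n1,n2} = {n0}; idom=n0
  n8: preds {n4,n5}: {n0,n3,n4} ∩ {n0,n5} = {n0}; idom=n0

DF derivation:
  join n4 pred n3: · stop@n3
  join n4 pred n7: n7→n4 stop@n3
  join n5 pred n0: · stop@n0
  join n5 pred n2: n2→n1 stop@n0
  join n8 pred n4: n4→n3 stop@n0
  join n8 pred n5: n5 stop@n0
  n0 → ∅
  n1 → {n5}
  n2 → {n5}
  n3 → {n8}
  n4 → {n4,n8}
  n5 → {n8}
  n6 → ∅
  n7 → {n4}
  n8 → ∅

φ for y: defs {n0,n4,n6}
  DF⁺ = {n4,n8}

Answer: ["n4", "n8"]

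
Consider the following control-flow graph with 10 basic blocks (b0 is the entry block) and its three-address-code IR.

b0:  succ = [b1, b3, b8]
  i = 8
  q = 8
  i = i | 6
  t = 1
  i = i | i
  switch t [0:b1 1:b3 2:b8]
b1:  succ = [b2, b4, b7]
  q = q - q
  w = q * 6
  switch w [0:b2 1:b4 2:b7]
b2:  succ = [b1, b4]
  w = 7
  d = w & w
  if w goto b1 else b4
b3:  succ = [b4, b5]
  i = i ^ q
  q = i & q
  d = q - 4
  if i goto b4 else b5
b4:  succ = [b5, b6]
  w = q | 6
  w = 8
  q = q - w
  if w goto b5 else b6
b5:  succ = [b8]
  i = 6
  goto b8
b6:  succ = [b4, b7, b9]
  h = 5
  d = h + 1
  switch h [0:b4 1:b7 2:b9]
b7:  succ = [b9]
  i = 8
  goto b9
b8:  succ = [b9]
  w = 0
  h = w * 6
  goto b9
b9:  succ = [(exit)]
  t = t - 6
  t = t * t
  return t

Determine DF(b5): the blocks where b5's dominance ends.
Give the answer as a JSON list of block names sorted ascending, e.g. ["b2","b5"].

idom tree: b1←b0 b2←b1 b3←b0 b4←b0 b5←b0 b6←b4 b7←b0 b8←b0 b9←b0
Dom at joins:
  b1: preds {b0,b2}: {b0} ∩ {b0,b1,b2} = {b0}; idom=b0
  b4: preds {b1,b2,b3,b6}: {b0,b1} ∩ {b0,b1,b2} ∩ {b0,b3} ∩ {b0,b4,b6} = {b0}; idom=b0
  b5: preds {b3,b4}: {b0,b3} ∩ {b0,b4} = {b0}; idom=b0
  b7: preds {b1,b6}: {b0,b1} ∩ {b0,b4,b6} = {b0}; idom=b0
  b8: preds {b0,b5}: {b0} ∩ {b0,b5} = {b0}; idom=b0
  b9: preds {b6,b7,b8}: {b0,b4,b6} ∩ {b0,b7} ∩ {b0,b8} = {b0}; idom=b0

DF walk-up:
  b1←b0: walk · to b0
  b1←b2: walk b2→b1 to b0
  b4←b1: walk b1 to b0
  b4←b2: walk b2→b1 to b0
  b4←b3: walk b3 to b0
  b4←b6: walk b6→b4 to b0
  b5←b3: walk b3 to b0
  b5←b4: walk b4 to b0
  b7←b1: walk b1 to b0
  b7←b6: walk b6→b4 to b0
  b8←b0: walk · to b0
  b8←b5: walk b5 to b0
  b9←b6: walk b6→b4 to b0
  b9←b7: walk b7 to b0
  b9←b8: walk b8 to b0
  DF(b0)=∅
  DF(b1)={b1,b4,b7}
  DF(b2)={b1,b4}
  DF(b3)={b4,b5}
  DF(b4)={b4,b5,b7,b9}
  DF(b5)={b8}
  DF(b6)={b4,b7,b9}
  DF(b7)={b9}
  DF(b8)={b9}
  DF(b9)=∅

DF(b5) = ["b8"]

Answer: ["b8"]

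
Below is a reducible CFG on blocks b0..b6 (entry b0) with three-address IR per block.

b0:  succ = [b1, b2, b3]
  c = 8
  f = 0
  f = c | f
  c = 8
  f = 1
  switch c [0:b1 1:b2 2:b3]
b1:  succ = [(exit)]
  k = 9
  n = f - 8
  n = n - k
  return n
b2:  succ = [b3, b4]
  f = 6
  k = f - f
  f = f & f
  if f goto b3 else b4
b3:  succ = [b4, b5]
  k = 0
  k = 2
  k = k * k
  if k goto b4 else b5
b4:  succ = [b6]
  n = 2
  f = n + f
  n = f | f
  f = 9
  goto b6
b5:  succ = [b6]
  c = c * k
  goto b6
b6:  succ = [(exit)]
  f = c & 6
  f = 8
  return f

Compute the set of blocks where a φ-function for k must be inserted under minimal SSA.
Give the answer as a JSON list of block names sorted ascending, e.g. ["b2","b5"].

idom tree: b1←b0 b2←b0 b3←b0 b4←b0 b5←b3 b6←b0
Dom at joins:
  b3: preds {b0,b2}: {b0} ∩ {b0,b2} = {b0}; idom=b0
  b4: preds {b2,b3}: {b0,b2} ∩ {b0,b3} = {b0}; idom=b0
  b6: preds {b4,b5}: {b0,b4} ∩ {b0,b3,b5} = {b0}; idom=b0

Frontier:
  join b3 pred b0: · stop@b0
  join b3 pred b2: b2 stop@b0
  join b4 pred b2: b2 stop@b0
  join b4 pred b3: b3 stop@b0
  join b6 pred b4: b4 stop@b0
  join b6 pred b5: b5→b3 stop@b0
  b0 → ∅
  b1 → ∅
  b2 → {b3,b4}
  b3 → {b4,b6}
  b4 → {b6}
  b5 → {b6}
  b6 → ∅

φ for k: defs {b1,b2,b3}
  DF⁺ = {b3,b4,b6}

Answer: ["b3", "b4", "b6"]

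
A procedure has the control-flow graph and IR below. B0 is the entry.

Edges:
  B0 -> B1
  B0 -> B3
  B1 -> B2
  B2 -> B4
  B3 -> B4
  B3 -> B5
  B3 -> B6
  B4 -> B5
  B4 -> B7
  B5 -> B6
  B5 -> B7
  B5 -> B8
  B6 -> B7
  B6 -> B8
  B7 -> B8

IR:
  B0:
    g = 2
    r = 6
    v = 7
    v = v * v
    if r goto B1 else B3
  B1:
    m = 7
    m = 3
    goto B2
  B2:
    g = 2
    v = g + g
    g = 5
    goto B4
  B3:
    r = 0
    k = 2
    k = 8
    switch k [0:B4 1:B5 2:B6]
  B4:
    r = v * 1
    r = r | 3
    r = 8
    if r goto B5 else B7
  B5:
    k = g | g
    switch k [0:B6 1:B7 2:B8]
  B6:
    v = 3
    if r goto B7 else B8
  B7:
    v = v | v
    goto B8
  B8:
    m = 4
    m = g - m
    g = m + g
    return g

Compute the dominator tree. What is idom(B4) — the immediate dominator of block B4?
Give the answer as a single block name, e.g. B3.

Answer: B0

Derivation:
idom tree: B1←B0 B2←B1 B3←B0 B4←B0 B5←B0 B6←B0 B7←B0 B8←B0
Dom at joins:
  B4: preds {B2,B3}: {B0,B1,B2} ∩ {B0,B3} = {B0}; idom=B0
  B5: preds {B3,B4}: {B0,B3} ∩ {B0,B4} = {B0}; idom=B0
  B6: preds {B3,B5}: {B0,B3} ∩ {B0,B5} = {B0}; idom=B0
  B7: preds {B4,B5,B6}: {B0,B4} ∩ {B0,B5} ∩ {B0,B6} = {B0}; idom=B0
  B8: preds {B5,B6,B7}: {B0,B5} ∩ {B0,B6} ∩ {B0,B7} = {B0}; idom=B0

idom(B4) = B0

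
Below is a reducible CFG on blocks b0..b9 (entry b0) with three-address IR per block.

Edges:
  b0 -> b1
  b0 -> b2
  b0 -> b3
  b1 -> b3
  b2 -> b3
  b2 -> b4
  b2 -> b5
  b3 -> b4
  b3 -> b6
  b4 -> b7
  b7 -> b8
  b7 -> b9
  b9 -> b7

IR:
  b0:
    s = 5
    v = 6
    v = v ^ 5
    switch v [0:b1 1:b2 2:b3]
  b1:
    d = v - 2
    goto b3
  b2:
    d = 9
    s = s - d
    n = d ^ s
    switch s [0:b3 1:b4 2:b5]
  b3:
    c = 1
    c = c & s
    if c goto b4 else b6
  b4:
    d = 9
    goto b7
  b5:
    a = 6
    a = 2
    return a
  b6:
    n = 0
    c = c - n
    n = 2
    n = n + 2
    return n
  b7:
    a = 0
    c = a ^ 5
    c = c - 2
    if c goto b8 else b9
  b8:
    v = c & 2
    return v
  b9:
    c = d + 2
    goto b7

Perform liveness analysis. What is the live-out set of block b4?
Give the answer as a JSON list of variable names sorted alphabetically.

Block summaries:
  b0: {s,v} / ∅
  b1: {d} / {v}
  b2: {d,n,s} / {s}
  b3: {c} / {s}
  b4: {d} / ∅
  b5: {a} / ∅
  b6: {c,n} / {c}
  b7: {a,c} / ∅
  b8: {v} / {c}
  b9: {c} / {d}

Live sets:
  live b0: ∅→{s,v}
  live b1: {s,v}→{s}
  live b2: {s}→{s}
  live b3: {s}→{c}
  live b4: ∅→{d}
  live b5: ∅→∅
  live b6: {c}→∅
  live b7: {d}→{c,d}
  live b8: {c}→∅
  live b9: {d}→{d}

live-out(b4) = ["d"]

Answer: ["d"]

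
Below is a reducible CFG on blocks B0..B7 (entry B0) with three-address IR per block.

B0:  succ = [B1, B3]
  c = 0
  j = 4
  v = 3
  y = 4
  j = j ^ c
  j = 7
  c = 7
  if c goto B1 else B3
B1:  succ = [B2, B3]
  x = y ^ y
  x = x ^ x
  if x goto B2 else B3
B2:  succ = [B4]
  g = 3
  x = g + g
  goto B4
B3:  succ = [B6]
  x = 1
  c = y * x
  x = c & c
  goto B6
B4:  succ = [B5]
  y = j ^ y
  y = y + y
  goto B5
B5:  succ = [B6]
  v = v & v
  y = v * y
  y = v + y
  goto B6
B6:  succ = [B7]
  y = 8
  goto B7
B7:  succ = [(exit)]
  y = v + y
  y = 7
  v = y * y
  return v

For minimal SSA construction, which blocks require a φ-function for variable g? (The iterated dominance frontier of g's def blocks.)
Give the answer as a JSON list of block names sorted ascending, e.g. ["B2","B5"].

idom tree: B1←B0 B2←B1 B3←B0 B4←B2 B5←B4 B6←B0 B7←B6
Dom∩ at merges:
  B3: preds {B0,B1}: {B0} ∩ {B0,B1} = {B0}; idom=B0
  B6: preds {B3,B5}: {B0,B3} ∩ {B0,B1,B2,B4,B5} = {B0}; idom=B0

DF derivation:
  B3←B0: walk · to B0
  B3←B1: walk B1 to B0
  B6←B3: walk B3 to B0
  B6←B5: walk B5→B4→B2→B1 to B0
  B0: DF=∅
  B1: DF={B3,B6}
  B2: DF={B6}
  B3: DF={B6}
  B4: DF={B6}
  B5: DF={B6}
  B6: DF=∅
  B7: DF=∅

φ for g: defs {B2}
  DF⁺ = {B6}

Answer: ["B6"]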